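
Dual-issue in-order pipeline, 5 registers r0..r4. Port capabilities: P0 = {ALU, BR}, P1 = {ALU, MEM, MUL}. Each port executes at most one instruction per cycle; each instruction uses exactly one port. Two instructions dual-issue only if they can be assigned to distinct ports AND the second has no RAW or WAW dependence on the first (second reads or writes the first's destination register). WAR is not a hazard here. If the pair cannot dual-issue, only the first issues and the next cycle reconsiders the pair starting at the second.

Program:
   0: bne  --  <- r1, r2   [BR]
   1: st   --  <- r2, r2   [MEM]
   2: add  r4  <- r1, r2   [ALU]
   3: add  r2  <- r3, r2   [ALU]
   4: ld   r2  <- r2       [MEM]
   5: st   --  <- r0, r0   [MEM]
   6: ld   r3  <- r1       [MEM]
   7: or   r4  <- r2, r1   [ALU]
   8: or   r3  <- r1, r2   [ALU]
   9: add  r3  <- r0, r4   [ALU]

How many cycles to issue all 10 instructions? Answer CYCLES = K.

CYCLES = 7

t=0 i0/i1:bne.BR/st.MEM ; dual
t=1 i2/i3:add.ALU/add.ALU ; dual
t=2 i4:ld.MEM ; no-port MEM/MEM
t=3 i5:st.MEM ; no-port MEM/MEM
t=4 i6/i7:ld.MEM/or.ALU ; dual
t=5 i8:or.ALU ; WAW r3
t=6 i9:add.ALU ; tail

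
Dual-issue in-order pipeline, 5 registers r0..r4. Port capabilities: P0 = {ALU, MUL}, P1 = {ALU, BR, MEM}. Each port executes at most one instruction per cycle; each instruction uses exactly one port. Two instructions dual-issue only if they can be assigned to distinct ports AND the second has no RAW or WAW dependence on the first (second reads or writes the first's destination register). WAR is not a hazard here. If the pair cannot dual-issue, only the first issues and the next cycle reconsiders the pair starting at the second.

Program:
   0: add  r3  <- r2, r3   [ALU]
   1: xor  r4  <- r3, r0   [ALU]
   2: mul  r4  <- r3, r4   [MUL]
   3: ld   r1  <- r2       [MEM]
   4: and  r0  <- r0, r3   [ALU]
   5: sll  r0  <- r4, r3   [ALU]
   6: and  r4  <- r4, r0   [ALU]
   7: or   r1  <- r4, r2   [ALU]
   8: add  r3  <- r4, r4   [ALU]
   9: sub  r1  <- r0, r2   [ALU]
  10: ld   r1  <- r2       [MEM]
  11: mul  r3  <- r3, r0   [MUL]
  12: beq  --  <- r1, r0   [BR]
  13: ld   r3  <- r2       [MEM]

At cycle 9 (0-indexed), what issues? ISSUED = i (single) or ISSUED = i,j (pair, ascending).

ISSUED = 12

[0] i0  add  -- RAW r3
[1] i1  xor  -- RAW+WAW r4
[2] i2&i3  mul;ld  -- dual
[3] i4  and  -- WAW r0
[4] i5  sll  -- RAW r0
[5] i6  and  -- RAW r4
[6] i7&i8  or;add  -- dual
[7] i9  sub  -- WAW r1
[8] i10&i11  ld;mul  -- dual
[9] i12  beq  -- no-port BR/MEM
[10] i13  ld  -- tail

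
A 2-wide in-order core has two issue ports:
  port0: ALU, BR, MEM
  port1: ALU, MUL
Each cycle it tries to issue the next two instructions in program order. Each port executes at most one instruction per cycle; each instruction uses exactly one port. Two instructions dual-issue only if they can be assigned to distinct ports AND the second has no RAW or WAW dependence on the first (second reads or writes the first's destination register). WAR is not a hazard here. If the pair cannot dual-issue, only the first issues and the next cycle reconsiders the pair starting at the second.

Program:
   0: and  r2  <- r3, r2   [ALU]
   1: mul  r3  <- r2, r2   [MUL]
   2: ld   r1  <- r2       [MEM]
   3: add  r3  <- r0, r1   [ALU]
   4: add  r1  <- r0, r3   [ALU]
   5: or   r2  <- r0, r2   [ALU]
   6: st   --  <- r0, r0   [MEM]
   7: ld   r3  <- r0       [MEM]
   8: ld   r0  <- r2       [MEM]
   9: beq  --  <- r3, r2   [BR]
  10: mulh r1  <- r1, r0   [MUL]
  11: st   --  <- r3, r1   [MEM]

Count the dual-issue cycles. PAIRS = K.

c0: i0 and  RAW r2
c1: i1&i2 mul ld  2-wide
c2: i3 add  RAW r3
c3: i4&i5 add or  2-wide
c4: i6 st  no-port MEM/MEM
c5: i7 ld  no-port MEM/MEM
c6: i8 ld  no-port MEM/BR
c7: i9&i10 beq mulh  2-wide
c8: i11 st  tail

PAIRS = 3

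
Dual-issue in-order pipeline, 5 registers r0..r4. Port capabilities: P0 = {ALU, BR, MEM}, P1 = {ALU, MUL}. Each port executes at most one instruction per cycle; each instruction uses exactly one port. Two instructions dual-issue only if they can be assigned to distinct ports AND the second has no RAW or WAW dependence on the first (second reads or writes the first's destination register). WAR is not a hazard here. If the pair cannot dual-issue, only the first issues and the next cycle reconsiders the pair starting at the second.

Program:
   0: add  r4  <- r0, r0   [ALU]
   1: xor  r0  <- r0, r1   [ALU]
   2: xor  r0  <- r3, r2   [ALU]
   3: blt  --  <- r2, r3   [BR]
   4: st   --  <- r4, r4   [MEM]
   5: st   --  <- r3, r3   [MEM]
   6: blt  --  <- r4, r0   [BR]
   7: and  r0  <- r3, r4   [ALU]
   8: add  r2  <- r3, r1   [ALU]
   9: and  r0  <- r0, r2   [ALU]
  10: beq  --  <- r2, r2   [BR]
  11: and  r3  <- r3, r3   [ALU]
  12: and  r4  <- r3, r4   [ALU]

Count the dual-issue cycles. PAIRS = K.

PAIRS = 4

[0] i0&i1  add/xor  -- pair
[1] i2&i3  xor/blt  -- pair
[2] i4  st  -- no-port MEM/MEM
[3] i5  st  -- no-port MEM/BR
[4] i6&i7  blt/and  -- pair
[5] i8  add  -- RAW r2
[6] i9&i10  and/beq  -- pair
[7] i11  and  -- RAW r3
[8] i12  and  -- tail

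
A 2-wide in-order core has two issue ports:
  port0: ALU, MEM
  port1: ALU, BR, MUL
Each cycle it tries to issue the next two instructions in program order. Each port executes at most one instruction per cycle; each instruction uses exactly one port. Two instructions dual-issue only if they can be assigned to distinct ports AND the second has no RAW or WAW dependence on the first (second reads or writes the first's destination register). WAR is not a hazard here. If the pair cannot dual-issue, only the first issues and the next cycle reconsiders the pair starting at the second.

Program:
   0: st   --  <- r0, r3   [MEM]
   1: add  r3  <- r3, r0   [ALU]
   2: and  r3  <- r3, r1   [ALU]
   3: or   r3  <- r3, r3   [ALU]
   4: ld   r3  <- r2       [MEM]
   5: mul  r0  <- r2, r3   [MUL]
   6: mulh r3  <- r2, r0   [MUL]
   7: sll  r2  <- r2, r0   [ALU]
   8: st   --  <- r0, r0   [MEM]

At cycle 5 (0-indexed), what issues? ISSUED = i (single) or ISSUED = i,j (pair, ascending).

ISSUED = 6,7

t=0 i0,i1:st.MEM add.ALU ; dual
t=1 i2:and.ALU ; RAW+WAW r3
t=2 i3:or.ALU ; WAW r3
t=3 i4:ld.MEM ; RAW r3
t=4 i5:mul.MUL ; no-port MUL/MUL
t=5 i6,i7:mulh.MUL sll.ALU ; dual
t=6 i8:st.MEM ; tail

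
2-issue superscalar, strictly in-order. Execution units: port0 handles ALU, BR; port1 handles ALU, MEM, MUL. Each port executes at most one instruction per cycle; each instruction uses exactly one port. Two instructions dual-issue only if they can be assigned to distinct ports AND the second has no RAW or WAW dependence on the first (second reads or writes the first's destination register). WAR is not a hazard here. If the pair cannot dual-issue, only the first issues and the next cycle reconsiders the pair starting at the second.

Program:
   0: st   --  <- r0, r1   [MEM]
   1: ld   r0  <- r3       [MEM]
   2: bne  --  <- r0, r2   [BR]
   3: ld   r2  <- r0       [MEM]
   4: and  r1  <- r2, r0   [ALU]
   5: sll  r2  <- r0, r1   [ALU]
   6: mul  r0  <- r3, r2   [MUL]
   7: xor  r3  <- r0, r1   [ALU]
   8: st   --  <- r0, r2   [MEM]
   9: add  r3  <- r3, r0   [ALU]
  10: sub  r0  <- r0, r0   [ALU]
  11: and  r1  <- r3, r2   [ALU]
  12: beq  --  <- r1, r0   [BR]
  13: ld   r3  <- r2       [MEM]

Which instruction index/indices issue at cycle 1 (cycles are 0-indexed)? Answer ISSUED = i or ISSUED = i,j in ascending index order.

ISSUED = 1

[0] i0  st.MEM  -- no-port MEM/MEM
[1] i1  ld.MEM  -- RAW r0
[2] i2,i3  bne.BR/ld.MEM  -- dual
[3] i4  and.ALU  -- RAW r1
[4] i5  sll.ALU  -- RAW r2
[5] i6  mul.MUL  -- RAW r0
[6] i7,i8  xor.ALU/st.MEM  -- dual
[7] i9,i10  add.ALU/sub.ALU  -- dual
[8] i11  and.ALU  -- RAW r1
[9] i12,i13  beq.BR/ld.MEM  -- dual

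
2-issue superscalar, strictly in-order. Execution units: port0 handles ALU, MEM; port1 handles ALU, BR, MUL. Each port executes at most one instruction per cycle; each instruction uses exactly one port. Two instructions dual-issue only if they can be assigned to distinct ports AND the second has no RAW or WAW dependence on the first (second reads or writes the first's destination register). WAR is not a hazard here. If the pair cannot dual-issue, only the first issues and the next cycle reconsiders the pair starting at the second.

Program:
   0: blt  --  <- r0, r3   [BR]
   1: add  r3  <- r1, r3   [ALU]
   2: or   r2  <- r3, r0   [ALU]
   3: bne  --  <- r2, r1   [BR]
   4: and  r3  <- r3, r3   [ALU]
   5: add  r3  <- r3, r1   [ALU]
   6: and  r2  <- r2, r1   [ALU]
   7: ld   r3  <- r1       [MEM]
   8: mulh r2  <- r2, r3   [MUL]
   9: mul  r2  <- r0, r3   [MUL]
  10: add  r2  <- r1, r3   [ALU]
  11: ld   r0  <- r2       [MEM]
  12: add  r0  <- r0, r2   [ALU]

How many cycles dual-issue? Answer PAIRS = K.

0. blt add @i0&i1  | pair
1. or @i2  | RAW r2
2. bne and @i3&i4  | pair
3. add and @i5&i6  | pair
4. ld @i7  | RAW r3
5. mulh @i8  | no-port MUL/MUL
6. mul @i9  | WAW r2
7. add @i10  | RAW r2
8. ld @i11  | RAW+WAW r0
9. add @i12  | tail

PAIRS = 3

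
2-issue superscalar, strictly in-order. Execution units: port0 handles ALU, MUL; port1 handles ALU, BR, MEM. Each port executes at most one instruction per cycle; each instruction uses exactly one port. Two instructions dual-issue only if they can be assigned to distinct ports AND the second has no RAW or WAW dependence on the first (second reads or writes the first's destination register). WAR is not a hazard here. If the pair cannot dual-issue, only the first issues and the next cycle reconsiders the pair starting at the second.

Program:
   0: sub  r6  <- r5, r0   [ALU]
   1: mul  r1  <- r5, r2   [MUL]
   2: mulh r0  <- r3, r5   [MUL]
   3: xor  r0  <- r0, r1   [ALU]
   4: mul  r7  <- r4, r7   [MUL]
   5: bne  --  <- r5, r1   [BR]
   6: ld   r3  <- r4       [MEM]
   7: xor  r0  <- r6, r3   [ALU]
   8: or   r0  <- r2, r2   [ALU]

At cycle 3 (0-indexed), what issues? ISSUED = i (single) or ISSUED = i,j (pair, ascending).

ISSUED = 5

t=0 i0/i1:sub.ALU+mul.MUL ; dual
t=1 i2:mulh.MUL ; RAW+WAW r0
t=2 i3/i4:xor.ALU+mul.MUL ; dual
t=3 i5:bne.BR ; no-port BR/MEM
t=4 i6:ld.MEM ; RAW r3
t=5 i7:xor.ALU ; WAW r0
t=6 i8:or.ALU ; tail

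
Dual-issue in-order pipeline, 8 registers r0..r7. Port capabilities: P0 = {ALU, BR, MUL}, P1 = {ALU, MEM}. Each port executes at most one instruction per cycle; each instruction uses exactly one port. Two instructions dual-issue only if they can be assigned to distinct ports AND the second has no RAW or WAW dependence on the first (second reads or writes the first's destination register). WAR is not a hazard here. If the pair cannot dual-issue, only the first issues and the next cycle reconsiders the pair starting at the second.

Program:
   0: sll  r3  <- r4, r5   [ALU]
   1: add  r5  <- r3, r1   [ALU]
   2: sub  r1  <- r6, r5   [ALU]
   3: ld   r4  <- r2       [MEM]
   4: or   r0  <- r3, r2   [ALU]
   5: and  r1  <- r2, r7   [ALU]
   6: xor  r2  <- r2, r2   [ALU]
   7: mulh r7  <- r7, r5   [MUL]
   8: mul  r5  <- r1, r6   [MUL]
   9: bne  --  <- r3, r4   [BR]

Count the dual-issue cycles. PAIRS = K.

PAIRS = 3

t=0 i0:sll.ALU ; RAW r3
t=1 i1:add.ALU ; RAW r5
t=2 i2/i3:sub.ALU/ld.MEM ; 2-wide
t=3 i4/i5:or.ALU/and.ALU ; 2-wide
t=4 i6/i7:xor.ALU/mulh.MUL ; 2-wide
t=5 i8:mul.MUL ; no-port MUL/BR
t=6 i9:bne.BR ; tail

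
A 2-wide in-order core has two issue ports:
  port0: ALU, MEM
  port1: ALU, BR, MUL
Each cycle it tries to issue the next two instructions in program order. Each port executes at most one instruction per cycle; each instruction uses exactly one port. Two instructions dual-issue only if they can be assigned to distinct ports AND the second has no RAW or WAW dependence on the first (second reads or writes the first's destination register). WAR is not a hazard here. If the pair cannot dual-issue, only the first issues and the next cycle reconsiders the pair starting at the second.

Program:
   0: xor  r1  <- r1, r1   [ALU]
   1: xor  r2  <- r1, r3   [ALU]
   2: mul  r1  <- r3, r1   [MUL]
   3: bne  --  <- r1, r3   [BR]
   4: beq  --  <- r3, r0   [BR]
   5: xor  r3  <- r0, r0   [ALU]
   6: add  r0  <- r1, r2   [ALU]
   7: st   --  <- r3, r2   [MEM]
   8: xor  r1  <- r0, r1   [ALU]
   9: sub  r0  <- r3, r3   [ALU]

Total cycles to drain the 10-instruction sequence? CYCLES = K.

CYCLES = 6

c0: i0 xor.ALU  RAW r1
c1: i1,i2 xor.ALU/mul.MUL  dual
c2: i3 bne.BR  no-port BR/BR
c3: i4,i5 beq.BR/xor.ALU  dual
c4: i6,i7 add.ALU/st.MEM  dual
c5: i8,i9 xor.ALU/sub.ALU  dual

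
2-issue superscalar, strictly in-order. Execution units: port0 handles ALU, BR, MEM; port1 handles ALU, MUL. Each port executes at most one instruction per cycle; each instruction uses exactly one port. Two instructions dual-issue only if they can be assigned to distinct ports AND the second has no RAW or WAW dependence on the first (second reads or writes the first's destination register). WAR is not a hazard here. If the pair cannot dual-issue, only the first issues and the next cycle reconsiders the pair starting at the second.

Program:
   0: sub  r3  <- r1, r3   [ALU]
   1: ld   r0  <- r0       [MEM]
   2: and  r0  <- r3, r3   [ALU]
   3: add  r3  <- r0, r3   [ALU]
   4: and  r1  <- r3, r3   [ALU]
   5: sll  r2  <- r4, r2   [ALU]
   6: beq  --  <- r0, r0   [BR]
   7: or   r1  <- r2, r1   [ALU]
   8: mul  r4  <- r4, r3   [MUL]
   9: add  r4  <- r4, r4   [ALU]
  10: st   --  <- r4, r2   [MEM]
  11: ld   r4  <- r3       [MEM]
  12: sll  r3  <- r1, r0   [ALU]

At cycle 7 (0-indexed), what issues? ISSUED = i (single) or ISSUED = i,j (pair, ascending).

0. sub/ld @i0,i1  | dual
1. and @i2  | RAW r0
2. add @i3  | RAW r3
3. and/sll @i4,i5  | dual
4. beq/or @i6,i7  | dual
5. mul @i8  | RAW+WAW r4
6. add @i9  | RAW r4
7. st @i10  | no-port MEM/MEM
8. ld/sll @i11,i12  | dual

ISSUED = 10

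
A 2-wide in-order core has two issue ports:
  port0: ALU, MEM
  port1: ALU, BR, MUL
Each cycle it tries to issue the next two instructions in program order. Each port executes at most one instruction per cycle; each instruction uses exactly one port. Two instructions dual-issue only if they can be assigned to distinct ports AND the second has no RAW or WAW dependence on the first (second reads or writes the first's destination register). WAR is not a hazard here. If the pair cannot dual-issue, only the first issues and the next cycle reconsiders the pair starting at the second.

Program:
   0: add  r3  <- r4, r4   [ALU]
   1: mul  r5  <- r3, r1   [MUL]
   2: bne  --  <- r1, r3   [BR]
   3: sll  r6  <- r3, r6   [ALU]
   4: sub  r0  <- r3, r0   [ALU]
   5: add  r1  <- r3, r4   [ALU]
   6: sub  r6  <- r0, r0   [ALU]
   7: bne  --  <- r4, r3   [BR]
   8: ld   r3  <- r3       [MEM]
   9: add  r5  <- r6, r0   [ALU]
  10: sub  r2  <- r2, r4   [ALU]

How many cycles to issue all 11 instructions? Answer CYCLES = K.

CYCLES = 7

#0 head=0: add i0 RAW r3
#1 head=1: mul i1 no-port MUL/BR
#2 head=2: bne+sll i2,i3 dual
#3 head=4: sub+add i4,i5 dual
#4 head=6: sub+bne i6,i7 dual
#5 head=8: ld+add i8,i9 dual
#6 head=10: sub i10 tail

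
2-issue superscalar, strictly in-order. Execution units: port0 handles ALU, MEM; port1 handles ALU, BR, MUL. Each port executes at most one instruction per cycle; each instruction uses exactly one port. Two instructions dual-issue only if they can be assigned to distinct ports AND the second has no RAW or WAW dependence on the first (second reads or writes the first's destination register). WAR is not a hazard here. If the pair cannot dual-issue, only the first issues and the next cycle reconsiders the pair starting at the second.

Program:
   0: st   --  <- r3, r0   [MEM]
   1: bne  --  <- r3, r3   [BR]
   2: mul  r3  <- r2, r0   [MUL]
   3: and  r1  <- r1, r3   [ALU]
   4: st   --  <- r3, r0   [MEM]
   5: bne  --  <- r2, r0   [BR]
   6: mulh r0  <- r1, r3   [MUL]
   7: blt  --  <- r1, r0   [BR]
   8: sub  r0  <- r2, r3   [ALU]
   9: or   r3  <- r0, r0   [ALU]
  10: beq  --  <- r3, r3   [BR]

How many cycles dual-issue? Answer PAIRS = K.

PAIRS = 3

t=0 i0/i1:st/bne ; dual
t=1 i2:mul ; RAW r3
t=2 i3/i4:and/st ; dual
t=3 i5:bne ; no-port BR/MUL
t=4 i6:mulh ; no-port MUL/BR
t=5 i7/i8:blt/sub ; dual
t=6 i9:or ; RAW r3
t=7 i10:beq ; tail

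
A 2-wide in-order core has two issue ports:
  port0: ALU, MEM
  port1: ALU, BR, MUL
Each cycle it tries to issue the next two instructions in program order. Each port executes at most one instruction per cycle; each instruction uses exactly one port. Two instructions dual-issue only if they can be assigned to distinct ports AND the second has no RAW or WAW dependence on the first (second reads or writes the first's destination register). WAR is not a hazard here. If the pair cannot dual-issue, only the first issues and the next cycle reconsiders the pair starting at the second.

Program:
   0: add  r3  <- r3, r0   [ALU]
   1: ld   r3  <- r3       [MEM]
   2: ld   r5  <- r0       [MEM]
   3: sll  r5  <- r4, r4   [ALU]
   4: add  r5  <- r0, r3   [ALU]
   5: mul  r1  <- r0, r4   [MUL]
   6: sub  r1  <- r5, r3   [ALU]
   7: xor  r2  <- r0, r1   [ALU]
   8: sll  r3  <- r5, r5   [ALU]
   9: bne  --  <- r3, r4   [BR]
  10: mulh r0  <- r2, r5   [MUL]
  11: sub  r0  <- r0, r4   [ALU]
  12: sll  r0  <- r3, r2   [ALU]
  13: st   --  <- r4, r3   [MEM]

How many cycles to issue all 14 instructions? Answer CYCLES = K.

[0] i0  add  -- RAW+WAW r3
[1] i1  ld  -- no-port MEM/MEM
[2] i2  ld  -- WAW r5
[3] i3  sll  -- WAW r5
[4] i4,i5  add+mul  -- pair
[5] i6  sub  -- RAW r1
[6] i7,i8  xor+sll  -- pair
[7] i9  bne  -- no-port BR/MUL
[8] i10  mulh  -- RAW+WAW r0
[9] i11  sub  -- WAW r0
[10] i12,i13  sll+st  -- pair

CYCLES = 11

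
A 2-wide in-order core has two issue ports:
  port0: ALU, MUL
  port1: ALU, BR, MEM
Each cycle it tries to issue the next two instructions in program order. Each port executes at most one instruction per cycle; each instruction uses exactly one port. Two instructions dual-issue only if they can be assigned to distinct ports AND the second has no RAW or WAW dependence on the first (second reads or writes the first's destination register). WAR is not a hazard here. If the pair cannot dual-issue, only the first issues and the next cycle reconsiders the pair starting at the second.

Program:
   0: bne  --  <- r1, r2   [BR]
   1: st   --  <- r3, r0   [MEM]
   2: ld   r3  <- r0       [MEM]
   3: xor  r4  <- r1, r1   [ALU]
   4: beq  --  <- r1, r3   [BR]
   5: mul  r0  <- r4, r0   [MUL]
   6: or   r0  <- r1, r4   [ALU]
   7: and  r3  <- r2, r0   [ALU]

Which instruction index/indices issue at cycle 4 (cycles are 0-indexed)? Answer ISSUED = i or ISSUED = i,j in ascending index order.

ISSUED = 6

[0] i0  bne  -- no-port BR/MEM
[1] i1  st  -- no-port MEM/MEM
[2] i2,i3  ld+xor  -- 2-wide
[3] i4,i5  beq+mul  -- 2-wide
[4] i6  or  -- RAW r0
[5] i7  and  -- tail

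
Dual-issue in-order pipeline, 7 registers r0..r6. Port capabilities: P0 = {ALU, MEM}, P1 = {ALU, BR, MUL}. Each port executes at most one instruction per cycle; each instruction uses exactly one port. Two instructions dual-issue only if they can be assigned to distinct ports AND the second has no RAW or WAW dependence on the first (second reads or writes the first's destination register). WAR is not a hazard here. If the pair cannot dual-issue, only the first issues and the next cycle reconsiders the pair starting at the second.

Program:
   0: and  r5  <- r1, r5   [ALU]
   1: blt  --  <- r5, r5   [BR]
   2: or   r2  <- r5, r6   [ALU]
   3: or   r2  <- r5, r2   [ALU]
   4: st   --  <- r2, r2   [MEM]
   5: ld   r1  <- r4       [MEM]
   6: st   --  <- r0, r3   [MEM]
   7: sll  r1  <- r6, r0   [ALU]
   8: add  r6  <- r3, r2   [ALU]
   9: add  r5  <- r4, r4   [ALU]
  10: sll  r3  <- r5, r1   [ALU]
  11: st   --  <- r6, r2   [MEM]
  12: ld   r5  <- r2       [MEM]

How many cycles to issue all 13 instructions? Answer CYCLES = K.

CYCLES = 9

t=0 i0:and ; RAW r5
t=1 i1&i2:blt;or ; 2-wide
t=2 i3:or ; RAW r2
t=3 i4:st ; no-port MEM/MEM
t=4 i5:ld ; no-port MEM/MEM
t=5 i6&i7:st;sll ; 2-wide
t=6 i8&i9:add;add ; 2-wide
t=7 i10&i11:sll;st ; 2-wide
t=8 i12:ld ; tail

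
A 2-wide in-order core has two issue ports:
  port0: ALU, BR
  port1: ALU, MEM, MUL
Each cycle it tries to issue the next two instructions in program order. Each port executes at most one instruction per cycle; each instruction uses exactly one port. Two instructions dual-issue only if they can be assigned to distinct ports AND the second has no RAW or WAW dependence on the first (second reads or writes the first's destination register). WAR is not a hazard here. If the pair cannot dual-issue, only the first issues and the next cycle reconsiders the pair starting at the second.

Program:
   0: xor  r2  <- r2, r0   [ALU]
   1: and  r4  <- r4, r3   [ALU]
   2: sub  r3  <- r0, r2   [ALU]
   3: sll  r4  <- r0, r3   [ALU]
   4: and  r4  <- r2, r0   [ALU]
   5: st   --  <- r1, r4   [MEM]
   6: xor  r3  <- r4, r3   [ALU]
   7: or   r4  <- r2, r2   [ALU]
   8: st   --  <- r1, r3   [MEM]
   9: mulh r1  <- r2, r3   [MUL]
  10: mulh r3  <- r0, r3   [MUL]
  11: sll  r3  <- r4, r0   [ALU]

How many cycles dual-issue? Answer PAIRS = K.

c0: i0+i1 xor.ALU/and.ALU  2-wide
c1: i2 sub.ALU  RAW r3
c2: i3 sll.ALU  WAW r4
c3: i4 and.ALU  RAW r4
c4: i5+i6 st.MEM/xor.ALU  2-wide
c5: i7+i8 or.ALU/st.MEM  2-wide
c6: i9 mulh.MUL  no-port MUL/MUL
c7: i10 mulh.MUL  WAW r3
c8: i11 sll.ALU  tail

PAIRS = 3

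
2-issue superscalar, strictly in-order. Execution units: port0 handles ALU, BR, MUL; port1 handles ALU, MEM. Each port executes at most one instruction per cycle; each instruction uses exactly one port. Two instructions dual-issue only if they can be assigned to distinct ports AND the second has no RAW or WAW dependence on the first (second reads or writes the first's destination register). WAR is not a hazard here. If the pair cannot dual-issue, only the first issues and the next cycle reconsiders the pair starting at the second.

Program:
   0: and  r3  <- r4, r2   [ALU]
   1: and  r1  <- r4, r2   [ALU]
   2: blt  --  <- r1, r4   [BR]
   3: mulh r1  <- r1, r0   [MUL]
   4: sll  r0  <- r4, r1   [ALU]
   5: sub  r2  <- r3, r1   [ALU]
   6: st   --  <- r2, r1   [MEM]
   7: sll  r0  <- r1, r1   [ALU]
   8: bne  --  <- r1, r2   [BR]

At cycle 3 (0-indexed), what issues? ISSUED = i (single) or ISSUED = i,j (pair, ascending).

ISSUED = 4,5

0. and and @i0+i1  | 2-wide
1. blt @i2  | no-port BR/MUL
2. mulh @i3  | RAW r1
3. sll sub @i4+i5  | 2-wide
4. st sll @i6+i7  | 2-wide
5. bne @i8  | tail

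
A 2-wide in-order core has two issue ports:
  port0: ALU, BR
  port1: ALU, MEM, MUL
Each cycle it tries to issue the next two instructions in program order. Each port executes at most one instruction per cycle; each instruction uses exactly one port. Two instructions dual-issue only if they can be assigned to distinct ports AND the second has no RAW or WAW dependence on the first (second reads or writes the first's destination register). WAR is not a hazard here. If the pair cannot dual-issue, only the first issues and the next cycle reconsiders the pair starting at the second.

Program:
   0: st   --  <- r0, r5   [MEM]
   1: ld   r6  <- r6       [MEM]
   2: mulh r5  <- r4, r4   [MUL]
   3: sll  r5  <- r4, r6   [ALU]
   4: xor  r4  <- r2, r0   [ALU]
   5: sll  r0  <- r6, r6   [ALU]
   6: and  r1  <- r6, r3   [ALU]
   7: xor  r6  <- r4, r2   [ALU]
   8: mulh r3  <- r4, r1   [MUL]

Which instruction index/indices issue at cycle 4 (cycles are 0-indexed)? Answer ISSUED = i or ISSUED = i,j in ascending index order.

  cy0 -> i0 (st) no-port MEM/MEM
  cy1 -> i1 (ld) no-port MEM/MUL
  cy2 -> i2 (mulh) WAW r5
  cy3 -> i3+i4 (sll+xor) 2-wide
  cy4 -> i5+i6 (sll+and) 2-wide
  cy5 -> i7+i8 (xor+mulh) 2-wide

ISSUED = 5,6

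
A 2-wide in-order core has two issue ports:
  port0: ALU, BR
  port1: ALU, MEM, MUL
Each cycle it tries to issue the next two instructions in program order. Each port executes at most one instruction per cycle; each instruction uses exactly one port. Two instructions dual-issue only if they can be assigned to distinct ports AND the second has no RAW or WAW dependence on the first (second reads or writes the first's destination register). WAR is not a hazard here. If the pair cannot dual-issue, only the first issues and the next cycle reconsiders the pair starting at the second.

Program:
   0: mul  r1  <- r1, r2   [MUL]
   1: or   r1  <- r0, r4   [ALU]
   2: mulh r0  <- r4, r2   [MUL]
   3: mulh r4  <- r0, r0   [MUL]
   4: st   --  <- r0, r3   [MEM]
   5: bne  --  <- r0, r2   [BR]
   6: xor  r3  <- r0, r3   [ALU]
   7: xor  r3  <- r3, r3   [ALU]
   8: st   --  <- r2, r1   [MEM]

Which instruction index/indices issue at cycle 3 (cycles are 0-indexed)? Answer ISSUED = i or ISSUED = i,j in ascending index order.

ISSUED = 4,5

0. mul @i0  | WAW r1
1. or mulh @i1&i2  | pair
2. mulh @i3  | no-port MUL/MEM
3. st bne @i4&i5  | pair
4. xor @i6  | RAW+WAW r3
5. xor st @i7&i8  | pair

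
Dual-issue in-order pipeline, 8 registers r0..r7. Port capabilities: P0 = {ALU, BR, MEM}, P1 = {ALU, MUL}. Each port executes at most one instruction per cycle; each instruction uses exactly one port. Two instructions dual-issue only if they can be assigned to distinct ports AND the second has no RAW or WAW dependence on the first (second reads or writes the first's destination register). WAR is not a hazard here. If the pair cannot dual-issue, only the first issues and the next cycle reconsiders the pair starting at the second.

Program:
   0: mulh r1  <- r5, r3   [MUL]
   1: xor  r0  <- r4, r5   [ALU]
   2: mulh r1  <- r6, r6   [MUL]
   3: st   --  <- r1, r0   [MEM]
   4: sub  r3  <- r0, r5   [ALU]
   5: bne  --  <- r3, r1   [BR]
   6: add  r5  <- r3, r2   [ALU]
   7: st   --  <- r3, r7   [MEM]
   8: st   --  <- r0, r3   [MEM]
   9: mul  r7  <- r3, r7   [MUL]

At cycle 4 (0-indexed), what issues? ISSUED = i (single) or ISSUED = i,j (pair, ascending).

ISSUED = 7

c0: i0/i1 mulh;xor  2-wide
c1: i2 mulh  RAW r1
c2: i3/i4 st;sub  2-wide
c3: i5/i6 bne;add  2-wide
c4: i7 st  no-port MEM/MEM
c5: i8/i9 st;mul  2-wide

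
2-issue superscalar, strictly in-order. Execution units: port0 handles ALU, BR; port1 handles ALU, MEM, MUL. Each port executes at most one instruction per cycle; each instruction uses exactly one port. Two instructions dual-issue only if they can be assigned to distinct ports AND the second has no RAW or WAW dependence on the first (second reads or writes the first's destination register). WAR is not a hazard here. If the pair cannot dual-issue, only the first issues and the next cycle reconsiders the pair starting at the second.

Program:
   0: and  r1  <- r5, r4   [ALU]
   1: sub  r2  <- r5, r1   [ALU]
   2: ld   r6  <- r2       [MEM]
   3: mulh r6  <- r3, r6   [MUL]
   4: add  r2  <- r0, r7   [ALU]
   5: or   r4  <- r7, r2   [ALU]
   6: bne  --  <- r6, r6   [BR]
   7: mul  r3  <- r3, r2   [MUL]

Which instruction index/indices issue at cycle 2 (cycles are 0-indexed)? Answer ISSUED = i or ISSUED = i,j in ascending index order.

ISSUED = 2

[0] i0  and  -- RAW r1
[1] i1  sub  -- RAW r2
[2] i2  ld  -- no-port MEM/MUL
[3] i3/i4  mulh add  -- 2-wide
[4] i5/i6  or bne  -- 2-wide
[5] i7  mul  -- tail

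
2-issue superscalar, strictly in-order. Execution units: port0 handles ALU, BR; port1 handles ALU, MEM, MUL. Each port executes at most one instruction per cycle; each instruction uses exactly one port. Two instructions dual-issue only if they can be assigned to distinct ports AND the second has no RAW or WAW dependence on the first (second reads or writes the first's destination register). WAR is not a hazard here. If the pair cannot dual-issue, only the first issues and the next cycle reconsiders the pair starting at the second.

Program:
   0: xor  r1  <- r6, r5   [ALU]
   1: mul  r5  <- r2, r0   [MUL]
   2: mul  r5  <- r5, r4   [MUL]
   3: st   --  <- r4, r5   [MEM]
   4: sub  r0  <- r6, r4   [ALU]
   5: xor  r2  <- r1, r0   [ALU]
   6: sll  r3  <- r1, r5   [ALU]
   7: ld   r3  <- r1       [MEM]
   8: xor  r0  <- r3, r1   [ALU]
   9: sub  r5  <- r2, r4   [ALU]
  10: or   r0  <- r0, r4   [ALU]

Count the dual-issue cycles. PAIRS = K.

PAIRS = 4

t=0 i0,i1:xor;mul ; dual
t=1 i2:mul ; no-port MUL/MEM
t=2 i3,i4:st;sub ; dual
t=3 i5,i6:xor;sll ; dual
t=4 i7:ld ; RAW r3
t=5 i8,i9:xor;sub ; dual
t=6 i10:or ; tail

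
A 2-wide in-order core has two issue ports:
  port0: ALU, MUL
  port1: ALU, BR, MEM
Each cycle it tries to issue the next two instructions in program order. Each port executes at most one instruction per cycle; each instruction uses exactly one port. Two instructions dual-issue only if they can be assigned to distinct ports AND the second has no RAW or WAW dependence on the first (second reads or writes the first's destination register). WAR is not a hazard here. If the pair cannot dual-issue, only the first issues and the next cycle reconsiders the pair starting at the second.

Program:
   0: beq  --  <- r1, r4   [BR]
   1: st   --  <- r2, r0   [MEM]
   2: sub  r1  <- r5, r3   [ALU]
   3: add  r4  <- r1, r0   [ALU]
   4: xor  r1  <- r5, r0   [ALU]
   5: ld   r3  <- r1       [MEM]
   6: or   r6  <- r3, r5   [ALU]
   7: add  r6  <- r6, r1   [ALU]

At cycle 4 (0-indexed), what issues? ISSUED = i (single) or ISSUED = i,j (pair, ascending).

ISSUED = 6

0. beq.BR @i0  | no-port BR/MEM
1. st.MEM;sub.ALU @i1+i2  | pair
2. add.ALU;xor.ALU @i3+i4  | pair
3. ld.MEM @i5  | RAW r3
4. or.ALU @i6  | RAW+WAW r6
5. add.ALU @i7  | tail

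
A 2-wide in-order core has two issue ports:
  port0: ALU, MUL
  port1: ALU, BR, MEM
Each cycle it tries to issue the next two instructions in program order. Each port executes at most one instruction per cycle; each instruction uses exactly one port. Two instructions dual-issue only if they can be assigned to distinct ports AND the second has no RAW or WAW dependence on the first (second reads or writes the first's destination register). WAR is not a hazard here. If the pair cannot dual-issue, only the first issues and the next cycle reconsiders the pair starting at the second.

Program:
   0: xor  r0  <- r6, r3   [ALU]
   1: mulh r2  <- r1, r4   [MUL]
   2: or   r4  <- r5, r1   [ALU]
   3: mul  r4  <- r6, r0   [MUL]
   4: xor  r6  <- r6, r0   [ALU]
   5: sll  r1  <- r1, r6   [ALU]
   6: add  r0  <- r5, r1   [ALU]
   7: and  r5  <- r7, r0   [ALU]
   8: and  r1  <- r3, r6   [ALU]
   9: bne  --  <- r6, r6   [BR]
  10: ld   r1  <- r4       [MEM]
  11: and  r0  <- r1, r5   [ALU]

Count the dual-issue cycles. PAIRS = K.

PAIRS = 3

0. xor.ALU/mulh.MUL @i0,i1  | dual
1. or.ALU @i2  | WAW r4
2. mul.MUL/xor.ALU @i3,i4  | dual
3. sll.ALU @i5  | RAW r1
4. add.ALU @i6  | RAW r0
5. and.ALU/and.ALU @i7,i8  | dual
6. bne.BR @i9  | no-port BR/MEM
7. ld.MEM @i10  | RAW r1
8. and.ALU @i11  | tail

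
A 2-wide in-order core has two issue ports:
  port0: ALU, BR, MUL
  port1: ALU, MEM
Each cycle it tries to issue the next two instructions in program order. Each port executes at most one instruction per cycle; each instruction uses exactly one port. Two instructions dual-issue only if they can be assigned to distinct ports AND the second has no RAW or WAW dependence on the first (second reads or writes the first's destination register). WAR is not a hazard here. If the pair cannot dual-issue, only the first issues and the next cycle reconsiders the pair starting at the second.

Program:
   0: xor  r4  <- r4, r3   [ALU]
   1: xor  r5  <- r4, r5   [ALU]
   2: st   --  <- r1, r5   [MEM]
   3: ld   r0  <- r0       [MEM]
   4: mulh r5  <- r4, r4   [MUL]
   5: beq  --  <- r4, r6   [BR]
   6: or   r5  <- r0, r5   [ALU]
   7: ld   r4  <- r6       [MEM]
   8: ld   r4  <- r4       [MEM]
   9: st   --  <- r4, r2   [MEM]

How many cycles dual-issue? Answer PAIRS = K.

PAIRS = 2

c0: i0 xor.ALU  RAW r4
c1: i1 xor.ALU  RAW r5
c2: i2 st.MEM  no-port MEM/MEM
c3: i3&i4 ld.MEM;mulh.MUL  pair
c4: i5&i6 beq.BR;or.ALU  pair
c5: i7 ld.MEM  no-port MEM/MEM
c6: i8 ld.MEM  no-port MEM/MEM
c7: i9 st.MEM  tail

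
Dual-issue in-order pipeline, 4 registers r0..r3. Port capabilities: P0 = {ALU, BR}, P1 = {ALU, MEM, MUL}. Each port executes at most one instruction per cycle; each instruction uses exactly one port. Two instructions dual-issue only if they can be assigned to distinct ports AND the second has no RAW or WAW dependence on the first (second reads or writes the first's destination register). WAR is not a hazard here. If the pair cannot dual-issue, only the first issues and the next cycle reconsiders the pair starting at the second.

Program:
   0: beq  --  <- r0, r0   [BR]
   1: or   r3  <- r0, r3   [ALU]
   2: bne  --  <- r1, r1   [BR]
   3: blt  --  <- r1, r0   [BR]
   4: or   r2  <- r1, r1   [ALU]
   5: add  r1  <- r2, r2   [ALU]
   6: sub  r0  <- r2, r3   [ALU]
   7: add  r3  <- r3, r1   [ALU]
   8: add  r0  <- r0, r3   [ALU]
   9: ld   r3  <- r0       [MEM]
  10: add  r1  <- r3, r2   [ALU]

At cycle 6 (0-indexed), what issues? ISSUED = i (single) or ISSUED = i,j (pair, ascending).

ISSUED = 9

0. beq.BR or.ALU @i0&i1  | pair
1. bne.BR @i2  | no-port BR/BR
2. blt.BR or.ALU @i3&i4  | pair
3. add.ALU sub.ALU @i5&i6  | pair
4. add.ALU @i7  | RAW r3
5. add.ALU @i8  | RAW r0
6. ld.MEM @i9  | RAW r3
7. add.ALU @i10  | tail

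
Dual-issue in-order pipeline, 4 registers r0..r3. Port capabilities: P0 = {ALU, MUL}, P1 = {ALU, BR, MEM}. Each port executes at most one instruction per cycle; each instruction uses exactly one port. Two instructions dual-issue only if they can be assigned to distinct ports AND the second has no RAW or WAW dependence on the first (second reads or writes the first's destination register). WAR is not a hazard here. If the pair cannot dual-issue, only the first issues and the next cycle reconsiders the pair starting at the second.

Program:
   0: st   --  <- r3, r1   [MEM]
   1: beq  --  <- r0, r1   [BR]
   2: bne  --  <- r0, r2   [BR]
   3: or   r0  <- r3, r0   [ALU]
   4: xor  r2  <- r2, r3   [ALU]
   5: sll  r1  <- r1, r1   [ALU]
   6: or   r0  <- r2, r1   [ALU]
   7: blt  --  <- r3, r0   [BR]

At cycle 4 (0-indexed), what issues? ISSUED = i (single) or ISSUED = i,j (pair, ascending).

  cy0 -> i0 (st.MEM) no-port MEM/BR
  cy1 -> i1 (beq.BR) no-port BR/BR
  cy2 -> i2/i3 (bne.BR/or.ALU) 2-wide
  cy3 -> i4/i5 (xor.ALU/sll.ALU) 2-wide
  cy4 -> i6 (or.ALU) RAW r0
  cy5 -> i7 (blt.BR) tail

ISSUED = 6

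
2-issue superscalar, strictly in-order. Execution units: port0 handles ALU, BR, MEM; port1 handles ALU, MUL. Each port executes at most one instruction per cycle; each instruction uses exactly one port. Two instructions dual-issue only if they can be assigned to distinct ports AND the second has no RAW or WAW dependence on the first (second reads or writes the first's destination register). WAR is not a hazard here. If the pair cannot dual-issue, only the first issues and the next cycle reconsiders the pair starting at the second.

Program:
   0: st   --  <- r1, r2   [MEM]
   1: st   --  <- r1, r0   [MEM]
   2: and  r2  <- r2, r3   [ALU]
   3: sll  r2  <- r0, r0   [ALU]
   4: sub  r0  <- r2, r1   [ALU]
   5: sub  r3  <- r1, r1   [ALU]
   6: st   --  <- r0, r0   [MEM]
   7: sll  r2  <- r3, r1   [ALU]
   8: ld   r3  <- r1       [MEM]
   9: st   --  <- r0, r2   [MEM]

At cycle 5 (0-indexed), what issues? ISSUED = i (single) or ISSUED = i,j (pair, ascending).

  cy0 -> i0 (st.MEM) no-port MEM/MEM
  cy1 -> i1,i2 (st.MEM/and.ALU) 2-wide
  cy2 -> i3 (sll.ALU) RAW r2
  cy3 -> i4,i5 (sub.ALU/sub.ALU) 2-wide
  cy4 -> i6,i7 (st.MEM/sll.ALU) 2-wide
  cy5 -> i8 (ld.MEM) no-port MEM/MEM
  cy6 -> i9 (st.MEM) tail

ISSUED = 8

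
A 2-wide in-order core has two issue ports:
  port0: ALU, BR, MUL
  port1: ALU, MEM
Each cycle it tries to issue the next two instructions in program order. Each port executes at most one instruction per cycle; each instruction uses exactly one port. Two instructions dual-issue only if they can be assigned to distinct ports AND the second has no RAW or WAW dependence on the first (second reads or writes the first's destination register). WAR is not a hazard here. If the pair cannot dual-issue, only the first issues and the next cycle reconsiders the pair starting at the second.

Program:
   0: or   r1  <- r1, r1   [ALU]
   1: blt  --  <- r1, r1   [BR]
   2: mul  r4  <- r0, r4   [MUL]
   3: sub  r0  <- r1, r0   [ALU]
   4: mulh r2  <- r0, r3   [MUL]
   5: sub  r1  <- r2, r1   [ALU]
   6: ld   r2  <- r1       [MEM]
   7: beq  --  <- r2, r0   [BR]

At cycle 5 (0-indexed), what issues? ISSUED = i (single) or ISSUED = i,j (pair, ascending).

ISSUED = 6

#0 head=0: or.ALU i0 RAW r1
#1 head=1: blt.BR i1 no-port BR/MUL
#2 head=2: mul.MUL+sub.ALU i2+i3 2-wide
#3 head=4: mulh.MUL i4 RAW r2
#4 head=5: sub.ALU i5 RAW r1
#5 head=6: ld.MEM i6 RAW r2
#6 head=7: beq.BR i7 tail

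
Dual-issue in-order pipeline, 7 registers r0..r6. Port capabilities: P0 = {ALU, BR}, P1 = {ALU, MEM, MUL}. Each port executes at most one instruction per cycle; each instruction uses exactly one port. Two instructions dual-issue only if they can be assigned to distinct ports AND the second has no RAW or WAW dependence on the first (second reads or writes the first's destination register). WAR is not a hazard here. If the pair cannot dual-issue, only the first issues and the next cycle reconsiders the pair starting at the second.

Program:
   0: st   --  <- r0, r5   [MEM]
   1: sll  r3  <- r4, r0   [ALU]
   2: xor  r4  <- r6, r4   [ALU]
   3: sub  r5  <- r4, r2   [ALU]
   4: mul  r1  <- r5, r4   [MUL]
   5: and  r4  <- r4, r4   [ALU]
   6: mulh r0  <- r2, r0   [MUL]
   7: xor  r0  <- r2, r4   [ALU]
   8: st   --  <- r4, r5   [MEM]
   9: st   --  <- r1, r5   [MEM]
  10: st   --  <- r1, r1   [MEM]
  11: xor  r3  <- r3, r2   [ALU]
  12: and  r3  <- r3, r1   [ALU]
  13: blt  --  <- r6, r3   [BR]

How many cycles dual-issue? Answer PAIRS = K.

[0] i0&i1  st+sll  -- pair
[1] i2  xor  -- RAW r4
[2] i3  sub  -- RAW r5
[3] i4&i5  mul+and  -- pair
[4] i6  mulh  -- WAW r0
[5] i7&i8  xor+st  -- pair
[6] i9  st  -- no-port MEM/MEM
[7] i10&i11  st+xor  -- pair
[8] i12  and  -- RAW r3
[9] i13  blt  -- tail

PAIRS = 4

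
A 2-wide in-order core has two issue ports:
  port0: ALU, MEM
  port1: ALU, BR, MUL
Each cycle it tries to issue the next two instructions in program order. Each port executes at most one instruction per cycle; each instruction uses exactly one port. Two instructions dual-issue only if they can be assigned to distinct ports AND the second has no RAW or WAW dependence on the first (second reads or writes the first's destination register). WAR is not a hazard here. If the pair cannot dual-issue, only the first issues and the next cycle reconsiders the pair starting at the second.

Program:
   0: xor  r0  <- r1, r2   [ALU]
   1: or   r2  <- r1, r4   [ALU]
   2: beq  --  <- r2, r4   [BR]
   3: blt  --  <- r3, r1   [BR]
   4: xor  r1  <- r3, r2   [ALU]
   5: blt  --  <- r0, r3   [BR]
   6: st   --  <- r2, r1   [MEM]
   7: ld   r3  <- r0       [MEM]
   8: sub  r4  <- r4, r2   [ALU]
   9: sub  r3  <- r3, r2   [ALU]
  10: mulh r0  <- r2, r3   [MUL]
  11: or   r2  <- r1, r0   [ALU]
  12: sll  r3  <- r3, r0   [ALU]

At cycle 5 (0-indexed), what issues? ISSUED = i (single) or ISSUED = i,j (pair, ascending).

ISSUED = 9

  cy0 -> i0,i1 (xor.ALU+or.ALU) 2-wide
  cy1 -> i2 (beq.BR) no-port BR/BR
  cy2 -> i3,i4 (blt.BR+xor.ALU) 2-wide
  cy3 -> i5,i6 (blt.BR+st.MEM) 2-wide
  cy4 -> i7,i8 (ld.MEM+sub.ALU) 2-wide
  cy5 -> i9 (sub.ALU) RAW r3
  cy6 -> i10 (mulh.MUL) RAW r0
  cy7 -> i11,i12 (or.ALU+sll.ALU) 2-wide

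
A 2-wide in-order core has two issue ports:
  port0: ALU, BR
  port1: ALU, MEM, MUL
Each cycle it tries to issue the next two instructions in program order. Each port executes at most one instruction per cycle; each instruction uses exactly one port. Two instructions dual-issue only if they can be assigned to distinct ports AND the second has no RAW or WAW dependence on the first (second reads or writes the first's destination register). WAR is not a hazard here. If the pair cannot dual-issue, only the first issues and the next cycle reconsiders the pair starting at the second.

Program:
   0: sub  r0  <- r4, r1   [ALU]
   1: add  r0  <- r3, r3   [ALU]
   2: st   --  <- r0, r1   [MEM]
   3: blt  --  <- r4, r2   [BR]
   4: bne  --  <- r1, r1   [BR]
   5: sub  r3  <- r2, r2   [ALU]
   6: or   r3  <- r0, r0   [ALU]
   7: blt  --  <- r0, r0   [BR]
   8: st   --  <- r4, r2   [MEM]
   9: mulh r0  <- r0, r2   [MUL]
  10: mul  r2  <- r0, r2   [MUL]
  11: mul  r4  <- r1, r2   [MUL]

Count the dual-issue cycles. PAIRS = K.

0. sub.ALU @i0  | WAW r0
1. add.ALU @i1  | RAW r0
2. st.MEM blt.BR @i2/i3  | dual
3. bne.BR sub.ALU @i4/i5  | dual
4. or.ALU blt.BR @i6/i7  | dual
5. st.MEM @i8  | no-port MEM/MUL
6. mulh.MUL @i9  | no-port MUL/MUL
7. mul.MUL @i10  | no-port MUL/MUL
8. mul.MUL @i11  | tail

PAIRS = 3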